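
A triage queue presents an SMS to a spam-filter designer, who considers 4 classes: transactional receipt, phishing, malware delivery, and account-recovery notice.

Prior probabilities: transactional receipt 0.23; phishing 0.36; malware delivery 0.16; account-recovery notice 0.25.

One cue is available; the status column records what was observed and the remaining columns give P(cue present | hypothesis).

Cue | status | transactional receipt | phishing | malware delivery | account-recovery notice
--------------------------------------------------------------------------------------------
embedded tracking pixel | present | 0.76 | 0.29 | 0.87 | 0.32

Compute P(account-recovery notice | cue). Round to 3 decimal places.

By Bayes' rule, the unnormalized weight for each hypothesis is prior × likelihood:
  transactional receipt: 0.23 × 0.76 = 0.1748
  phishing: 0.36 × 0.29 = 0.1044
  malware delivery: 0.16 × 0.87 = 0.1392
  account-recovery notice: 0.25 × 0.32 = 0.08
The unnormalized weights sum to 0.4984.
P(account-recovery notice | evidence) = 0.08 / 0.4984 ≈ 0.161.

0.161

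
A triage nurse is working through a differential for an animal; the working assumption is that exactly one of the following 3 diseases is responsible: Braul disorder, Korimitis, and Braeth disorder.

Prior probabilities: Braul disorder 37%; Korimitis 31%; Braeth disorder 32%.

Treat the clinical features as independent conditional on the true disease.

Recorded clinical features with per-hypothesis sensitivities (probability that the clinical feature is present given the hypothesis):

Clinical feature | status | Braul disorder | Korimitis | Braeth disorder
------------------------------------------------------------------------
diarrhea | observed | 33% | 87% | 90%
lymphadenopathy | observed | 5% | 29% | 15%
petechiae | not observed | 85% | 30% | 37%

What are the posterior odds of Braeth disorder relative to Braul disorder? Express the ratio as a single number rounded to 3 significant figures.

Posterior odds equal prior odds times the likelihood ratio; only the two competing hypotheses matter (using 1 − P(present | H) for each absent clinical feature).
  Braeth disorder: 0.32 × 0.90 × 0.15 × (1 − 0.37) = 0.027216
  Braul disorder: 0.37 × 0.33 × 0.05 × (1 − 0.85) = 0.00091575
Odds(Braeth disorder : Braul disorder) = 0.027216 / 0.00091575 ≈ 29.7.

29.7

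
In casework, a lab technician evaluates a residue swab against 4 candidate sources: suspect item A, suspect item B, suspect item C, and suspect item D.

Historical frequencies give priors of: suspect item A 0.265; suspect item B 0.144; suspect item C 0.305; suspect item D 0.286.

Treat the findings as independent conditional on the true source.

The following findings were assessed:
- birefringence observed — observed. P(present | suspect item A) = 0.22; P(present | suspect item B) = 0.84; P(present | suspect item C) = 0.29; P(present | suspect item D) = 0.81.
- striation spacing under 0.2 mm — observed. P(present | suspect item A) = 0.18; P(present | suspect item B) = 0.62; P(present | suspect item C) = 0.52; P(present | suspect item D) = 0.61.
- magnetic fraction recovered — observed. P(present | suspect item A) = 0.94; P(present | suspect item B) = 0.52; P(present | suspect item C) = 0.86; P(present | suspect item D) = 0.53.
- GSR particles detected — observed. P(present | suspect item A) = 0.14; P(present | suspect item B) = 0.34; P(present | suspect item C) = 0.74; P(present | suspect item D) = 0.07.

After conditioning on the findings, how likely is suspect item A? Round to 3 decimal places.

0.028

By Bayes' rule with conditional independence, the unnormalized weight for each hypothesis is prior × ∏ likelihoods:
  suspect item A: 0.265 × 0.22 × 0.18 × 0.94 × 0.14 = 0.001381
  suspect item B: 0.144 × 0.84 × 0.62 × 0.52 × 0.34 = 0.013259
  suspect item C: 0.305 × 0.29 × 0.52 × 0.86 × 0.74 = 0.029271
  suspect item D: 0.286 × 0.81 × 0.61 × 0.53 × 0.07 = 0.0052427
Marginal likelihood of the evidence = 0.049153.
P(suspect item A | evidence) = 0.001381 / 0.049153 ≈ 0.028.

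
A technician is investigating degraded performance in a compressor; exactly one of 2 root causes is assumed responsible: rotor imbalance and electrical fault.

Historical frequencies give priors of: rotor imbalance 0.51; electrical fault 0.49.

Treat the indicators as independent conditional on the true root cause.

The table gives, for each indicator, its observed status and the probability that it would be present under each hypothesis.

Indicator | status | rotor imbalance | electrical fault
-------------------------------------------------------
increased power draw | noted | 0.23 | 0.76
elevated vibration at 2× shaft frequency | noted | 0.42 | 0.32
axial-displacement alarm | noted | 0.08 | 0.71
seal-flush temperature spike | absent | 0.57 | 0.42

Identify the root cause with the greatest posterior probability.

electrical fault

By Bayes' rule with conditional independence, the unnormalized weight for each hypothesis is prior × ∏ likelihoods (using 1 − P(present | H) for each absent indicator):
  rotor imbalance: 0.51 × 0.23 × 0.42 × 0.08 × (1 − 0.57) = 0.0016948
  electrical fault: 0.49 × 0.76 × 0.32 × 0.71 × (1 − 0.42) = 0.049073
Normalizing constant Z = 0.0016948 + 0.049073 = 0.050768.
P(rotor imbalance | evidence) ≈ 0.0016948 / 0.050768 ≈ 0.033
P(electrical fault | evidence) ≈ 0.049073 / 0.050768 ≈ 0.967
The largest is 0.967, so electrical fault is most probable.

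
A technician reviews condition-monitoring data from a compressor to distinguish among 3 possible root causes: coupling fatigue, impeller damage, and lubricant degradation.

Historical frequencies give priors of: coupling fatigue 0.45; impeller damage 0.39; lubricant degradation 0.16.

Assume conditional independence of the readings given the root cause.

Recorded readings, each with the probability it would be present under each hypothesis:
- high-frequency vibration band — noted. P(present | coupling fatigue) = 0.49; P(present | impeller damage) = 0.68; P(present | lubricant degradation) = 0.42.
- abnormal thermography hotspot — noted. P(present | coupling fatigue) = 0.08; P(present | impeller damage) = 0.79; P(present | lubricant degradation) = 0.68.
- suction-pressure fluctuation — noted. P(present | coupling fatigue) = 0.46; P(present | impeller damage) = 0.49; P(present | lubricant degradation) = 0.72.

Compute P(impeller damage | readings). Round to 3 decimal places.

0.715

For each hypothesis, the unnormalized posterior weight is prior × product of the reading likelihoods:
  coupling fatigue: 0.45 × 0.49 × 0.08 × 0.46 = 0.0081144
  impeller damage: 0.39 × 0.68 × 0.79 × 0.49 = 0.10266
  lubricant degradation: 0.16 × 0.42 × 0.68 × 0.72 = 0.032901
Normalizing constant Z = 0.0081144 + 0.10266 + 0.032901 = 0.14367.
P(impeller damage | evidence) = 0.10266 / 0.14367 ≈ 0.715.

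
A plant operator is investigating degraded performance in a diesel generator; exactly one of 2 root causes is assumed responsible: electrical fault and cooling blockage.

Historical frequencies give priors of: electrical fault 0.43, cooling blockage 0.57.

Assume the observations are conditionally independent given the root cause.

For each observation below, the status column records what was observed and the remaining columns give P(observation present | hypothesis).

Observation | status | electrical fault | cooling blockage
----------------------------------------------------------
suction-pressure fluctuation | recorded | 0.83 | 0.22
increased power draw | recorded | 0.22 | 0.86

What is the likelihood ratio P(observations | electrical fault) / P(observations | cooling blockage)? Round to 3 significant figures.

0.965

Take the product of per-observation likelihoods under each hypothesis, then divide.
  electrical fault: 0.83 × 0.22 = 0.1826
  cooling blockage: 0.22 × 0.86 = 0.1892
Bayes factor = 0.1826 / 0.1892 ≈ 0.965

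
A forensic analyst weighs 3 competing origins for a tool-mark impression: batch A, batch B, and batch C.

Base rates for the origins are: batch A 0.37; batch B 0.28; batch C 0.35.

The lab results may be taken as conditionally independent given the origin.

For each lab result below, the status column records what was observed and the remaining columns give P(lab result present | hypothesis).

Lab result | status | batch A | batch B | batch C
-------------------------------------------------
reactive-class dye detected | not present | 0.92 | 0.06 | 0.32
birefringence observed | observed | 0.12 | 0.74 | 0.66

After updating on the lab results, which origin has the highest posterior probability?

For each hypothesis, the unnormalized posterior weight is prior × product of the lab result likelihoods (using 1 − P(present | H) for each absent lab result):
  batch A: 0.37 × (1 − 0.92) × 0.12 = 0.003552
  batch B: 0.28 × (1 − 0.06) × 0.74 = 0.19477
  batch C: 0.35 × (1 − 0.32) × 0.66 = 0.15708
Normalizing constant Z = 0.003552 + 0.19477 + 0.15708 = 0.3554.
P(batch A | evidence) ≈ 0.003552 / 0.3554 ≈ 0.010
P(batch B | evidence) ≈ 0.19477 / 0.3554 ≈ 0.548
P(batch C | evidence) ≈ 0.15708 / 0.3554 ≈ 0.442
The largest is 0.548, so batch B is most probable.

batch B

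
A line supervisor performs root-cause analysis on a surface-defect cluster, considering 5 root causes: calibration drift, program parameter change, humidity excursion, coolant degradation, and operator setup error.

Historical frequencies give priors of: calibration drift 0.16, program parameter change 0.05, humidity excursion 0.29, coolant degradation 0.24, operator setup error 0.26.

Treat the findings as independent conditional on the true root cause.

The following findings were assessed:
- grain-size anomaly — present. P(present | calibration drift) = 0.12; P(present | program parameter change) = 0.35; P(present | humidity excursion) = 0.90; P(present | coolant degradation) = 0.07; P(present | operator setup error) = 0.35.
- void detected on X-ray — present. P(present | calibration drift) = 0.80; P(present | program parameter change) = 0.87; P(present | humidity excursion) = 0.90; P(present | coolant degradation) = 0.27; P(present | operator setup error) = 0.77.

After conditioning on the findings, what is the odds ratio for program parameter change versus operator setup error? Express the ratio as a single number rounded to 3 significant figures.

Posterior odds equal prior odds times the likelihood ratio; only the two competing hypotheses matter.
  program parameter change: 0.05 × 0.35 × 0.87 = 0.015225
  operator setup error: 0.26 × 0.35 × 0.77 = 0.07007
Odds(program parameter change : operator setup error) = 0.015225 / 0.07007 ≈ 0.217.

0.217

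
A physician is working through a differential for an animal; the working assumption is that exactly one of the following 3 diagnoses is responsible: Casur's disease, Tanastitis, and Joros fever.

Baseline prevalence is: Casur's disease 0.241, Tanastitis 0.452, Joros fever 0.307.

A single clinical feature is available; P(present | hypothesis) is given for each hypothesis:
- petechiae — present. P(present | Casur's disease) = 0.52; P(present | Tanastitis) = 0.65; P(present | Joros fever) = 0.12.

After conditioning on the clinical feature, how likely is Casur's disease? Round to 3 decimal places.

0.275

For each hypothesis, the unnormalized posterior weight is prior × likelihood:
  Casur's disease: 0.241 × 0.52 = 0.12532
  Tanastitis: 0.452 × 0.65 = 0.2938
  Joros fever: 0.307 × 0.12 = 0.03684
The unnormalized weights sum to 0.45596.
P(Casur's disease | evidence) = 0.12532 / 0.45596 ≈ 0.275.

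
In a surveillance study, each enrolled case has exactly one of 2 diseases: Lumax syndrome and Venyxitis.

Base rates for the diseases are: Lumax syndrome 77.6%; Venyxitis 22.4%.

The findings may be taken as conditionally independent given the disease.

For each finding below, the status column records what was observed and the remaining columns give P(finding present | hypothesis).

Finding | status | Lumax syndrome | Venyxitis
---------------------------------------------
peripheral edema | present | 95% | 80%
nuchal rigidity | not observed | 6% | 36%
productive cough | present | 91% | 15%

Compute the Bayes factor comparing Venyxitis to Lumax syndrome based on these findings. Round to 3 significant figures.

Joint likelihood of the evidence pattern under each hypothesis (using 1 − P(present | H) for each absent finding):
  Venyxitis: 0.80 × (1 − 0.36) × 0.15 = 0.0768
  Lumax syndrome: 0.95 × (1 − 0.06) × 0.91 = 0.81263
Bayes factor = 0.0768 / 0.81263 ≈ 0.0945

0.0945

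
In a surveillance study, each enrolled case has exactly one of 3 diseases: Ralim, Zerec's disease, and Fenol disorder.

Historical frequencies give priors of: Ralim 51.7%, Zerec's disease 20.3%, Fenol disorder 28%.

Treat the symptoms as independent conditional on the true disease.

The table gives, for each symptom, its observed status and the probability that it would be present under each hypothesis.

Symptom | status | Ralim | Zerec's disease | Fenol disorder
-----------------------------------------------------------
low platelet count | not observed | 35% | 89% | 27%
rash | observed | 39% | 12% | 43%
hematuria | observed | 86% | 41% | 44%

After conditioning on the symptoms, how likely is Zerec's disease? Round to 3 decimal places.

0.007

For each hypothesis, the unnormalized posterior weight is prior × product of the symptom likelihoods (using 1 − P(present | H) for each absent symptom):
  Ralim: 0.517 × (1 − 0.35) × 0.39 × 0.86 = 0.11271
  Zerec's disease: 0.203 × (1 − 0.89) × 0.12 × 0.41 = 0.0010986
  Fenol disorder: 0.280 × (1 − 0.27) × 0.43 × 0.44 = 0.038672
Normalizing constant Z = 0.11271 + 0.0010986 + 0.038672 = 0.15248.
P(Zerec's disease | evidence) = 0.0010986 / 0.15248 ≈ 0.007.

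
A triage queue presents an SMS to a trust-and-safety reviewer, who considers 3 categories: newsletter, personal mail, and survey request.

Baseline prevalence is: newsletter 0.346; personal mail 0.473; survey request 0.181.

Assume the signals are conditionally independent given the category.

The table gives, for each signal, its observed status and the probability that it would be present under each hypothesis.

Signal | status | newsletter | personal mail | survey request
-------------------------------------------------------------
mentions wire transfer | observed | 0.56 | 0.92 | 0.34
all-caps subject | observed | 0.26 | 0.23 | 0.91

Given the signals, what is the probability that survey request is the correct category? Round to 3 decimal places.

0.271

By Bayes' rule with conditional independence, the unnormalized weight for each hypothesis is prior × ∏ likelihoods:
  newsletter: 0.346 × 0.56 × 0.26 = 0.050378
  personal mail: 0.473 × 0.92 × 0.23 = 0.10009
  survey request: 0.181 × 0.34 × 0.91 = 0.056001
Normalizing constant Z = 0.050378 + 0.10009 + 0.056001 = 0.20647.
P(survey request | evidence) = 0.056001 / 0.20647 ≈ 0.271.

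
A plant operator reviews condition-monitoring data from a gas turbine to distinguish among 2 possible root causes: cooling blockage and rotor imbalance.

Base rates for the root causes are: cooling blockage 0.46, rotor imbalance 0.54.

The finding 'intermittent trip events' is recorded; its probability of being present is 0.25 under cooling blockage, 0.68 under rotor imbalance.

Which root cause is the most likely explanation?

rotor imbalance

For each hypothesis, the unnormalized posterior weight is prior × likelihood:
  cooling blockage: 0.46 × 0.25 = 0.115
  rotor imbalance: 0.54 × 0.68 = 0.3672
The unnormalized weights sum to 0.4822.
P(cooling blockage | evidence) ≈ 0.115 / 0.4822 ≈ 0.238
P(rotor imbalance | evidence) ≈ 0.3672 / 0.4822 ≈ 0.762
The largest is 0.762, so rotor imbalance is most probable.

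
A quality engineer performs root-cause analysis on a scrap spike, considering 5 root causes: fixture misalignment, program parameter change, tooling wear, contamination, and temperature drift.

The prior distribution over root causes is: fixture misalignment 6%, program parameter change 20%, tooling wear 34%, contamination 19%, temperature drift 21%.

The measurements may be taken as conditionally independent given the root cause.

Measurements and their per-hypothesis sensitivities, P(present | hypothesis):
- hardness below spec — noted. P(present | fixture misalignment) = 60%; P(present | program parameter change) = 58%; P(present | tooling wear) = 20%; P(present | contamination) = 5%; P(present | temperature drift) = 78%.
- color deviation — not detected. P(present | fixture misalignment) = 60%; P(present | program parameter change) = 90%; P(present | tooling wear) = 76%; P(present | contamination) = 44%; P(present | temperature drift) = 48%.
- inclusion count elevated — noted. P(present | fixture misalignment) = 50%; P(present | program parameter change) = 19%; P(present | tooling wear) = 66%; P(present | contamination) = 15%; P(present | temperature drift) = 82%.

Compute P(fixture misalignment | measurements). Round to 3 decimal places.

For each hypothesis, the unnormalized posterior weight is prior × product of the measurement likelihoods (using 1 − P(present | H) for each absent measurement):
  fixture misalignment: 0.06 × 0.60 × (1 − 0.60) × 0.50 = 0.0072
  program parameter change: 0.20 × 0.58 × (1 − 0.90) × 0.19 = 0.002204
  tooling wear: 0.34 × 0.20 × (1 − 0.76) × 0.66 = 0.010771
  contamination: 0.19 × 0.05 × (1 − 0.44) × 0.15 = 0.000798
  temperature drift: 0.21 × 0.78 × (1 − 0.48) × 0.82 = 0.069844
Marginal likelihood of the evidence = 0.090818.
P(fixture misalignment | evidence) = 0.0072 / 0.090818 ≈ 0.079.

0.079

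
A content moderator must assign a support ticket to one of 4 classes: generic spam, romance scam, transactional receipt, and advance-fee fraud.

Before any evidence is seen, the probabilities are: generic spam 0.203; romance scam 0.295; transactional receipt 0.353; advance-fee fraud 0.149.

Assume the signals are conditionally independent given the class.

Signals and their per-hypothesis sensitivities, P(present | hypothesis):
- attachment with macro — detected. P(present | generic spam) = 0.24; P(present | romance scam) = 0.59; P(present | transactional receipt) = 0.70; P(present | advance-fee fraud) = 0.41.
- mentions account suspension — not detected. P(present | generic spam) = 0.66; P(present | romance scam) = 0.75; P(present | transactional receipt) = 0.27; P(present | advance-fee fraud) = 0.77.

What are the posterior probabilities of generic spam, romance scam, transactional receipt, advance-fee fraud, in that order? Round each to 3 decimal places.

0.065, 0.171, 0.709, 0.055

Multiply each prior by the joint likelihood of the signal pattern (using 1 − P(present | H) for each absent signal):
  generic spam: 0.203 × 0.24 × (1 − 0.66) = 0.016565
  romance scam: 0.295 × 0.59 × (1 − 0.75) = 0.043512
  transactional receipt: 0.353 × 0.70 × (1 − 0.27) = 0.18038
  advance-fee fraud: 0.149 × 0.41 × (1 − 0.77) = 0.014051
Normalizing constant Z = 0.016565 + 0.043512 + 0.18038 + 0.014051 = 0.25451.
P(generic spam | evidence) = 0.016565 / 0.25451 ≈ 0.065
P(romance scam | evidence) = 0.043512 / 0.25451 ≈ 0.171
P(transactional receipt | evidence) = 0.18038 / 0.25451 ≈ 0.709
P(advance-fee fraud | evidence) = 0.014051 / 0.25451 ≈ 0.055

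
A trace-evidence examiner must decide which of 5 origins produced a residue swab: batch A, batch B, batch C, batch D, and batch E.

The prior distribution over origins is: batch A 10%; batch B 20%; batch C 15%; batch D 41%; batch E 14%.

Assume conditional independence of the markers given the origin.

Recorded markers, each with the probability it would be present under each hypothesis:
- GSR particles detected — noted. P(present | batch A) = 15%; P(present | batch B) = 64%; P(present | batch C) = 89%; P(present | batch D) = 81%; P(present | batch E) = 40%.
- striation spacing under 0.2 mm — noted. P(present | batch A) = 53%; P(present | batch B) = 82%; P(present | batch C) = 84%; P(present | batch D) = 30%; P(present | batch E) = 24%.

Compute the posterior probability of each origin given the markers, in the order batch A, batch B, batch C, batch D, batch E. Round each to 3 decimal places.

By Bayes' rule with conditional independence, the unnormalized weight for each hypothesis is prior × ∏ likelihoods:
  batch A: 0.10 × 0.15 × 0.53 = 0.00795
  batch B: 0.20 × 0.64 × 0.82 = 0.10496
  batch C: 0.15 × 0.89 × 0.84 = 0.11214
  batch D: 0.41 × 0.81 × 0.30 = 0.09963
  batch E: 0.14 × 0.40 × 0.24 = 0.01344
Normalizing constant Z = 0.00795 + 0.10496 + 0.11214 + 0.09963 + 0.01344 = 0.33812.
P(batch A | evidence) = 0.00795 / 0.33812 ≈ 0.024
P(batch B | evidence) = 0.10496 / 0.33812 ≈ 0.310
P(batch C | evidence) = 0.11214 / 0.33812 ≈ 0.332
P(batch D | evidence) = 0.09963 / 0.33812 ≈ 0.295
P(batch E | evidence) = 0.01344 / 0.33812 ≈ 0.040

0.024, 0.310, 0.332, 0.295, 0.040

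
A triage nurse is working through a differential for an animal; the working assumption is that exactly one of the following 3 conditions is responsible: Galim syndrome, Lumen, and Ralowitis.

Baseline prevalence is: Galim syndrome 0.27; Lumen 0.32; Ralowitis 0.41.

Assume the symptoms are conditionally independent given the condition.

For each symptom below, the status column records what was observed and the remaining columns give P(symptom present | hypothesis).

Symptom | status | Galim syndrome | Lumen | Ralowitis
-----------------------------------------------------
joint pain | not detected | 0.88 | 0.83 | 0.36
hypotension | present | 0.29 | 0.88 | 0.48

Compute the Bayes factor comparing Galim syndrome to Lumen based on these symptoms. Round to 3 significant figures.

0.233

The Bayes factor is the ratio of the joint likelihoods of the symptom pattern under the two hypotheses (using 1 − P(present | H) for each absent symptom).
  Galim syndrome: (1 − 0.88) × 0.29 = 0.0348
  Lumen: (1 − 0.83) × 0.88 = 0.1496
Bayes factor = 0.0348 / 0.1496 ≈ 0.233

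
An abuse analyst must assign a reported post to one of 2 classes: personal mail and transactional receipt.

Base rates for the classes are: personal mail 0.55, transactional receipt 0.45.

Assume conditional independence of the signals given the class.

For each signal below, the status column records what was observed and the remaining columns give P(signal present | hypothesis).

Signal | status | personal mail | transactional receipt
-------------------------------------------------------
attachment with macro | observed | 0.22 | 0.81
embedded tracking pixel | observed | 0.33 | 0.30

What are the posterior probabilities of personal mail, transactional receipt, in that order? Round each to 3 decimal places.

0.267, 0.733

For each hypothesis, the unnormalized posterior weight is prior × product of the signal likelihoods:
  personal mail: 0.55 × 0.22 × 0.33 = 0.03993
  transactional receipt: 0.45 × 0.81 × 0.30 = 0.10935
Marginal likelihood of the evidence = 0.14928.
P(personal mail | evidence) = 0.03993 / 0.14928 ≈ 0.267
P(transactional receipt | evidence) = 0.10935 / 0.14928 ≈ 0.733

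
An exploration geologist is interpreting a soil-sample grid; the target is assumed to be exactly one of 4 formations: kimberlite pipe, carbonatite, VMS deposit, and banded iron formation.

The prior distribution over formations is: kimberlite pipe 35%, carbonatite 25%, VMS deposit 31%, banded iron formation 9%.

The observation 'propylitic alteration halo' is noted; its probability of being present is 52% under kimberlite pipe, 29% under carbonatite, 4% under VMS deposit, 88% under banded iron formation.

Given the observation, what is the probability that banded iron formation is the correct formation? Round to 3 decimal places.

0.229

Multiply each prior by the likelihood of the observation:
  kimberlite pipe: 0.35 × 0.52 = 0.182
  carbonatite: 0.25 × 0.29 = 0.0725
  VMS deposit: 0.31 × 0.04 = 0.0124
  banded iron formation: 0.09 × 0.88 = 0.0792
The unnormalized weights sum to 0.3461.
P(banded iron formation | evidence) = 0.0792 / 0.3461 ≈ 0.229.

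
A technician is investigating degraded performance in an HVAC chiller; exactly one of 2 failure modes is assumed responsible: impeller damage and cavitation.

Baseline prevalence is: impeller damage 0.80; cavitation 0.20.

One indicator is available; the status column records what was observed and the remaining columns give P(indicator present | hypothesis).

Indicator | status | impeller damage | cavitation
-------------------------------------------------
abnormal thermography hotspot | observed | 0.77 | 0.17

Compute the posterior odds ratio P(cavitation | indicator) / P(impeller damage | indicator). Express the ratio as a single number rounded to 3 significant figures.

Unnormalized posterior weight (prior times the indicator likelihood) for each of the two hypotheses:
  cavitation: 0.20 × 0.17 = 0.034
  impeller damage: 0.80 × 0.77 = 0.616
Posterior odds = 0.034 / 0.616 ≈ 0.0552.

0.0552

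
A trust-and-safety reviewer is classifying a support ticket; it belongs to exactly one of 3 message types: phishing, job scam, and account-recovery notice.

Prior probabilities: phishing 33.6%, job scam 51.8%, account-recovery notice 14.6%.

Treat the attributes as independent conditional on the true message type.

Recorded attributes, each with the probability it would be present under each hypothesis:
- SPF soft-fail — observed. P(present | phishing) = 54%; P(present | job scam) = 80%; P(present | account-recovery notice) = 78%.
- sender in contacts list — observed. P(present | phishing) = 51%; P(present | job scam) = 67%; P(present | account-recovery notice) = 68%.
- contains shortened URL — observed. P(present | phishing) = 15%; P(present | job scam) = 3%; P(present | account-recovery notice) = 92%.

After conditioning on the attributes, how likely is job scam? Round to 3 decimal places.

0.089

Multiply each prior by the joint likelihood of the attribute pattern:
  phishing: 0.336 × 0.54 × 0.51 × 0.15 = 0.01388
  job scam: 0.518 × 0.80 × 0.67 × 0.03 = 0.0083294
  account-recovery notice: 0.146 × 0.78 × 0.68 × 0.92 = 0.071243
Normalizing constant Z = 0.01388 + 0.0083294 + 0.071243 = 0.093453.
P(job scam | evidence) = 0.0083294 / 0.093453 ≈ 0.089.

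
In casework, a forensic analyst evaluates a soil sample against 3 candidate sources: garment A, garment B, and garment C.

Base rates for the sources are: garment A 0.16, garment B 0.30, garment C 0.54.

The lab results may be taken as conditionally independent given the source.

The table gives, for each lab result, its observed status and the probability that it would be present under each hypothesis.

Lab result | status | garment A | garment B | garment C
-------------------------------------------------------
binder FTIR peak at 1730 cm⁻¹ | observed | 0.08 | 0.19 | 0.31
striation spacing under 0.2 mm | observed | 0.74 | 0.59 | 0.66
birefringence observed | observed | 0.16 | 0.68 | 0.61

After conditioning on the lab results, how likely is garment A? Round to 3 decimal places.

By Bayes' rule with conditional independence, the unnormalized weight for each hypothesis is prior × ∏ likelihoods:
  garment A: 0.16 × 0.08 × 0.74 × 0.16 = 0.0015155
  garment B: 0.30 × 0.19 × 0.59 × 0.68 = 0.022868
  garment C: 0.54 × 0.31 × 0.66 × 0.61 = 0.067395
Normalizing constant Z = 0.0015155 + 0.022868 + 0.067395 = 0.091779.
P(garment A | evidence) = 0.0015155 / 0.091779 ≈ 0.017.

0.017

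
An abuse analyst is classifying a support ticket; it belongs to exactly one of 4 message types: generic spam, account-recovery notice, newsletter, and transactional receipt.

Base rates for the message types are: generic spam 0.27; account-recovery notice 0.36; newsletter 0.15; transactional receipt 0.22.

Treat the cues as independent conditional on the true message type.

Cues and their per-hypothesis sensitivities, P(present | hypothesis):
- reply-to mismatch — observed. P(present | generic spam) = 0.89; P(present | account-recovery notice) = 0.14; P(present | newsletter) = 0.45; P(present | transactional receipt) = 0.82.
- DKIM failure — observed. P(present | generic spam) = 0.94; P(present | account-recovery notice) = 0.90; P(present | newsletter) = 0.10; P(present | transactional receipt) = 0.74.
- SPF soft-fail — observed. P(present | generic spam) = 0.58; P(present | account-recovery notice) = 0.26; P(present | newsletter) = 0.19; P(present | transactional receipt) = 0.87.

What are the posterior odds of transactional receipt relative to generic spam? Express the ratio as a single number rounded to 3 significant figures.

Unnormalized posterior weight (prior times the cue likelihoods) for each of the two hypotheses:
  transactional receipt: 0.22 × 0.82 × 0.74 × 0.87 = 0.11614
  generic spam: 0.27 × 0.89 × 0.94 × 0.58 = 0.13101
Odds(transactional receipt : generic spam) = 0.11614 / 0.13101 ≈ 0.886.

0.886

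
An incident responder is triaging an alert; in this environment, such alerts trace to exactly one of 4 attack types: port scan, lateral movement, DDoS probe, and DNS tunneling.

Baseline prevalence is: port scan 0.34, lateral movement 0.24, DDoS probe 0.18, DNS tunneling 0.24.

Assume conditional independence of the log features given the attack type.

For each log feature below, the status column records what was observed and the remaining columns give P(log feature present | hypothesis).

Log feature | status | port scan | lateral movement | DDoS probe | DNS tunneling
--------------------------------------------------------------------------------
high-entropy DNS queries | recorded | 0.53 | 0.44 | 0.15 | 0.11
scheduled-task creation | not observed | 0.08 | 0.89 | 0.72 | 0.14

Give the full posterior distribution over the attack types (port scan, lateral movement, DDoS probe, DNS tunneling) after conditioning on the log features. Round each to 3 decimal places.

0.798, 0.056, 0.036, 0.109

Multiply each prior by the joint likelihood of the log feature pattern (using 1 − P(present | H) for each absent log feature):
  port scan: 0.34 × 0.53 × (1 − 0.08) = 0.16578
  lateral movement: 0.24 × 0.44 × (1 − 0.89) = 0.011616
  DDoS probe: 0.18 × 0.15 × (1 − 0.72) = 0.00756
  DNS tunneling: 0.24 × 0.11 × (1 − 0.14) = 0.022704
The unnormalized weights sum to 0.20766.
P(port scan | evidence) = 0.16578 / 0.20766 ≈ 0.798
P(lateral movement | evidence) = 0.011616 / 0.20766 ≈ 0.056
P(DDoS probe | evidence) = 0.00756 / 0.20766 ≈ 0.036
P(DNS tunneling | evidence) = 0.022704 / 0.20766 ≈ 0.109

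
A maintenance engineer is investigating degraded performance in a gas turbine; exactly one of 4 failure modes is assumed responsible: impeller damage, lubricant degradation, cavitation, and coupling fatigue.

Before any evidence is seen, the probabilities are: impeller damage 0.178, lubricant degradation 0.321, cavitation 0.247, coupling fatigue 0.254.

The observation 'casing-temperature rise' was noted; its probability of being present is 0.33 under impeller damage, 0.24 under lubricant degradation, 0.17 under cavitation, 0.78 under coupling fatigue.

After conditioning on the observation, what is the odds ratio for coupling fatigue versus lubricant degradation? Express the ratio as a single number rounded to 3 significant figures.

Posterior odds equal prior odds times the likelihood ratio; only the two competing hypotheses matter.
  coupling fatigue: 0.254 × 0.78 = 0.19812
  lubricant degradation: 0.321 × 0.24 = 0.07704
Posterior odds = 0.19812 / 0.07704 ≈ 2.57.

2.57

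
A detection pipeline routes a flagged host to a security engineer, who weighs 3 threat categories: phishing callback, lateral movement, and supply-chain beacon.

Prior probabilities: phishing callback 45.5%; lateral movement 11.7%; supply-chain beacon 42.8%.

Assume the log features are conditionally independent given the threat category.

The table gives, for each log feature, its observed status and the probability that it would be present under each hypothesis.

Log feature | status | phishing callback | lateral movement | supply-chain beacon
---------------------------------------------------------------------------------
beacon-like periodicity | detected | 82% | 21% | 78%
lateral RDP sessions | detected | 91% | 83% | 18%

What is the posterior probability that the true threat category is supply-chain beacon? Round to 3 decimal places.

By Bayes' rule with conditional independence, the unnormalized weight for each hypothesis is prior × ∏ likelihoods:
  phishing callback: 0.455 × 0.82 × 0.91 = 0.33952
  lateral movement: 0.117 × 0.21 × 0.83 = 0.020393
  supply-chain beacon: 0.428 × 0.78 × 0.18 = 0.060091
Marginal likelihood of the evidence = 0.42001.
P(supply-chain beacon | evidence) = 0.060091 / 0.42001 ≈ 0.143.

0.143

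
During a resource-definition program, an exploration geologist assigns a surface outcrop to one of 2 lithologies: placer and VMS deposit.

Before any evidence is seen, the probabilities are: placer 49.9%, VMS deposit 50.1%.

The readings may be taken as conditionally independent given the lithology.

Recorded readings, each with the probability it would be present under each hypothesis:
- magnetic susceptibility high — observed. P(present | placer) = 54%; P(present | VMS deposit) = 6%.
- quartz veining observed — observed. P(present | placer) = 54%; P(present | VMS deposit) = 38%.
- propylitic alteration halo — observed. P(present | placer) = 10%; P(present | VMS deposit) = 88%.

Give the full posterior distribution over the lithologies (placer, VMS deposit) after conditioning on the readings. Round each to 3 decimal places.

0.591, 0.409

For each hypothesis, the unnormalized posterior weight is prior × product of the reading likelihoods:
  placer: 0.499 × 0.54 × 0.54 × 0.10 = 0.014551
  VMS deposit: 0.501 × 0.06 × 0.38 × 0.88 = 0.010052
Normalizing constant Z = 0.014551 + 0.010052 = 0.024603.
P(placer | evidence) = 0.014551 / 0.024603 ≈ 0.591
P(VMS deposit | evidence) = 0.010052 / 0.024603 ≈ 0.409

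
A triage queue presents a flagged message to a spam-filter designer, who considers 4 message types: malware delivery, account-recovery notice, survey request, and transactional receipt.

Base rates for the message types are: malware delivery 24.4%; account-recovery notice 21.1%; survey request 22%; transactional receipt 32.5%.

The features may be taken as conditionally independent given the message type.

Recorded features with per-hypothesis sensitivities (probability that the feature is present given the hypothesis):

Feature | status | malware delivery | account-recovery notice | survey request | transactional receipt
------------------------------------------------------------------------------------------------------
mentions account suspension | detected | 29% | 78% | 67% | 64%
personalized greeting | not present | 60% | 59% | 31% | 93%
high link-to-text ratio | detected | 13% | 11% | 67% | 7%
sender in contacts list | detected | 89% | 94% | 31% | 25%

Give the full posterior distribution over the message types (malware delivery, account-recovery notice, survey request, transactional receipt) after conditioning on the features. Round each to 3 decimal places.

By Bayes' rule with conditional independence, the unnormalized weight for each hypothesis is prior × ∏ likelihoods (using 1 − P(present | H) for each absent feature):
  malware delivery: 0.244 × 0.29 × (1 − 0.60) × 0.13 × 0.89 = 0.0032748
  account-recovery notice: 0.211 × 0.78 × (1 − 0.59) × 0.11 × 0.94 = 0.0069772
  survey request: 0.220 × 0.67 × (1 − 0.31) × 0.67 × 0.31 = 0.021124
  transactional receipt: 0.325 × 0.64 × (1 − 0.93) × 0.07 × 0.25 = 0.0002548
Marginal likelihood of the evidence = 0.031631.
P(malware delivery | evidence) = 0.0032748 / 0.031631 ≈ 0.104
P(account-recovery notice | evidence) = 0.0069772 / 0.031631 ≈ 0.221
P(survey request | evidence) = 0.021124 / 0.031631 ≈ 0.668
P(transactional receipt | evidence) = 0.0002548 / 0.031631 ≈ 0.008

0.104, 0.221, 0.668, 0.008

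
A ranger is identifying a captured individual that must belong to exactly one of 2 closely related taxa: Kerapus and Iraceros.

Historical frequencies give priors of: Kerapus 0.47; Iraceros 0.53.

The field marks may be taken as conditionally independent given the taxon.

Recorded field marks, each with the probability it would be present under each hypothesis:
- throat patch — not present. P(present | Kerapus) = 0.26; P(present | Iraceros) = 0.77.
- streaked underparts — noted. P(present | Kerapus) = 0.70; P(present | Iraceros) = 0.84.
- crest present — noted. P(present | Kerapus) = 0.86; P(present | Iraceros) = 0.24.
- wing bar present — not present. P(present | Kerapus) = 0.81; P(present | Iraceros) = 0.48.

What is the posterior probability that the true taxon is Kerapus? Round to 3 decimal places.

0.757

For each hypothesis, the unnormalized posterior weight is prior × product of the field mark likelihoods (using 1 − P(present | H) for each absent field mark):
  Kerapus: 0.47 × (1 − 0.26) × 0.70 × 0.86 × (1 − 0.81) = 0.039781
  Iraceros: 0.53 × (1 − 0.77) × 0.84 × 0.24 × (1 − 0.48) = 0.012779
Normalizing constant Z = 0.039781 + 0.012779 = 0.05256.
P(Kerapus | evidence) = 0.039781 / 0.05256 ≈ 0.757.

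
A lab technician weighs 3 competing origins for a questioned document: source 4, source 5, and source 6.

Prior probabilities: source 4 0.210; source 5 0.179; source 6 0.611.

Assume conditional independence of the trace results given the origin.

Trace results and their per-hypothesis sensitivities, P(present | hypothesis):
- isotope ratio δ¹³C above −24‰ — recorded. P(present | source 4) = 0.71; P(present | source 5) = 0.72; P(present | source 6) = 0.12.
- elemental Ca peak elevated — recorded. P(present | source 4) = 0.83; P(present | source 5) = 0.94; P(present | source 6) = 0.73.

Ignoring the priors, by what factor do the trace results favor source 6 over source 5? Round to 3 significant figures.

0.129

Take the product of per-trace result likelihoods under each hypothesis, then divide.
  source 6: 0.12 × 0.73 = 0.0876
  source 5: 0.72 × 0.94 = 0.6768
Bayes factor = 0.0876 / 0.6768 ≈ 0.129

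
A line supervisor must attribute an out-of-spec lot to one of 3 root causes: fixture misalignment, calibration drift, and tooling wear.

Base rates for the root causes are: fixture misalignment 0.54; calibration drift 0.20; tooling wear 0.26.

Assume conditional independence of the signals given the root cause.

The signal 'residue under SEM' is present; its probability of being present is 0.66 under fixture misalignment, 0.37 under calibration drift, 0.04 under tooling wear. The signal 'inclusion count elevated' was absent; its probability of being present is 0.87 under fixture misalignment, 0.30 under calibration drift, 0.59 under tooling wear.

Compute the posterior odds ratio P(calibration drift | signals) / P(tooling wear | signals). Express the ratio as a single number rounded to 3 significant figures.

Posterior odds equal prior odds times the likelihood ratio; only the two competing hypotheses matter (using 1 − P(present | H) for each absent signal).
  calibration drift: 0.20 × 0.37 × (1 − 0.30) = 0.0518
  tooling wear: 0.26 × 0.04 × (1 − 0.59) = 0.004264
Posterior odds = 0.0518 / 0.004264 ≈ 12.1.

12.1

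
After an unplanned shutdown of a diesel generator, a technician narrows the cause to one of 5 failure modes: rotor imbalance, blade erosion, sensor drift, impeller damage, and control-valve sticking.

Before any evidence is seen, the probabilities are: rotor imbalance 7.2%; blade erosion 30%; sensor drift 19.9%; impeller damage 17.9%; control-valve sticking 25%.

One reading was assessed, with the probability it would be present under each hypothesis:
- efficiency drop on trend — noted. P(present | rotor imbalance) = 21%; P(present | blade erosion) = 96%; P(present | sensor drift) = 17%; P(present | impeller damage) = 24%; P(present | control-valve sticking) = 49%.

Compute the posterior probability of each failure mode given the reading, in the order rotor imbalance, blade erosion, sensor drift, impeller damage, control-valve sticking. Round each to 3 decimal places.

By Bayes' rule, the unnormalized weight for each hypothesis is prior × likelihood:
  rotor imbalance: 0.072 × 0.21 = 0.01512
  blade erosion: 0.300 × 0.96 = 0.288
  sensor drift: 0.199 × 0.17 = 0.03383
  impeller damage: 0.179 × 0.24 = 0.04296
  control-valve sticking: 0.250 × 0.49 = 0.1225
The unnormalized weights sum to 0.50241.
P(rotor imbalance | evidence) = 0.01512 / 0.50241 ≈ 0.030
P(blade erosion | evidence) = 0.288 / 0.50241 ≈ 0.573
P(sensor drift | evidence) = 0.03383 / 0.50241 ≈ 0.067
P(impeller damage | evidence) = 0.04296 / 0.50241 ≈ 0.086
P(control-valve sticking | evidence) = 0.1225 / 0.50241 ≈ 0.244

0.030, 0.573, 0.067, 0.086, 0.244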